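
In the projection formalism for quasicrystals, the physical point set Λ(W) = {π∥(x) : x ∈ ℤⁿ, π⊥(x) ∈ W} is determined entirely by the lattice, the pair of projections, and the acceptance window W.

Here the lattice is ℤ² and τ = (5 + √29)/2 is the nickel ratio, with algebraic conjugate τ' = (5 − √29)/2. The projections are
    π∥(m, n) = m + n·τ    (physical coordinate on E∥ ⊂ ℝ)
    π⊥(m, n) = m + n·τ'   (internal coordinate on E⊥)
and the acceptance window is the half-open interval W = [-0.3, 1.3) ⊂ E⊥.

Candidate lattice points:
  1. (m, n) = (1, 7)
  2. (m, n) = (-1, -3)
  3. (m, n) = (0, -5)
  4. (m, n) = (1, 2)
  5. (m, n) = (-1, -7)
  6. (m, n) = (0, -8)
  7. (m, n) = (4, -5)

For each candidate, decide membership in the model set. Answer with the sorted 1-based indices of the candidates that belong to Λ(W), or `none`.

3, 4, 5

τ' = (5−√29)/2 ≈ -0.1926.
#1 (1,7): internal coord 1 + (7)·τ' = -0.3481; -0.3481 ∉ [-0.3, 1.3) → out
#2 (-1,-3): internal coord -1 + (-3)·τ' = -0.4223; -0.4223 ∉ [-0.3, 1.3) → out
#3 (0,-5): internal coord 0 + (-5)·τ' = +0.9629; +0.9629 ∈ [-0.3, 1.3) → IN Λ
#4 (1,2): internal coord 1 + (2)·τ' = +0.6148; +0.6148 ∈ [-0.3, 1.3) → IN Λ
#5 (-1,-7): internal coord -1 + (-7)·τ' = +0.3481; +0.3481 ∈ [-0.3, 1.3) → IN Λ
#6 (0,-8): internal coord 0 + (-8)·τ' = +1.5407; +1.5407 ∉ [-0.3, 1.3) → out
#7 (4,-5): internal coord 4 + (-5)·τ' = +4.9629; +4.9629 ∉ [-0.3, 1.3) → out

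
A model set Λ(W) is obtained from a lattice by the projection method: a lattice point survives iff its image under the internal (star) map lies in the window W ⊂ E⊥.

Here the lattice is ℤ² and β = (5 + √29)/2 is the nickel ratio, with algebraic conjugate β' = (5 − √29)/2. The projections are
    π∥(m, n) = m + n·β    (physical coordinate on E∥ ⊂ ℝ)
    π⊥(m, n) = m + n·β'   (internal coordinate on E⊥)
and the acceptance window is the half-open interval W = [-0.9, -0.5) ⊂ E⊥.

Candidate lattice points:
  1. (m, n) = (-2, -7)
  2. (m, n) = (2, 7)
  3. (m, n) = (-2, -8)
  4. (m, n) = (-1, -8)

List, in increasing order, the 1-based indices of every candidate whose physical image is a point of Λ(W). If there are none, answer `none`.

Numerically β ≈ 5.19258 and β' = −1/β ≈ -0.19258.
[1] lift (-2,-7): star map gives -0.65192; window check -0.9 ≤ -0.65192 < -0.5 is true → IN Λ
[2] lift (2,7): star map gives 0.65192; window check -0.9 ≤ 0.65192 < -0.5 is false → out
[3] lift (-2,-8): star map gives -0.45934; window check -0.9 ≤ -0.45934 < -0.5 is false → out
[4] lift (-1,-8): star map gives 0.54066; window check -0.9 ≤ 0.54066 < -0.5 is false → out

1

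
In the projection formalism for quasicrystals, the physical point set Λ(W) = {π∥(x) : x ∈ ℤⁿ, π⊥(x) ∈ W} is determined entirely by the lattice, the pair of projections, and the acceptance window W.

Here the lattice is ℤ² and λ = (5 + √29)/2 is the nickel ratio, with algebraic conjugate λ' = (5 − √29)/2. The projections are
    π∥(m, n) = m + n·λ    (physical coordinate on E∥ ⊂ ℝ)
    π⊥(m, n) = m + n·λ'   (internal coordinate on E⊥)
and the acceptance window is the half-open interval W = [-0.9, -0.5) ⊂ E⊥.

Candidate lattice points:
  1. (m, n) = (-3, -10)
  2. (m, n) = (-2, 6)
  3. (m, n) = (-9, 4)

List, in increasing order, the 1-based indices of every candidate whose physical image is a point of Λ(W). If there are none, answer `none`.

none

Compute λ' = (5−√29)/2 = -0.192582, so π⊥(m,n) = m -0.192582·n.
candidate 1: (m,n)=(-3,-10) → π∥ = -3-10·λ ≈ -54.925824, π⊥ = -3-10·λ' ≈ -1.074176 ∉ [-0.9, -0.5) ⇒ out
candidate 2: (m,n)=(-2,6) → π∥ = -2+6·λ ≈ 29.155494, π⊥ = -2+6·λ' ≈ -3.155494 ∉ [-0.9, -0.5) ⇒ out
candidate 3: (m,n)=(-9,4) → π∥ = -9+4·λ ≈ 11.770330, π⊥ = -9+4·λ' ≈ -9.770330 ∉ [-0.9, -0.5) ⇒ out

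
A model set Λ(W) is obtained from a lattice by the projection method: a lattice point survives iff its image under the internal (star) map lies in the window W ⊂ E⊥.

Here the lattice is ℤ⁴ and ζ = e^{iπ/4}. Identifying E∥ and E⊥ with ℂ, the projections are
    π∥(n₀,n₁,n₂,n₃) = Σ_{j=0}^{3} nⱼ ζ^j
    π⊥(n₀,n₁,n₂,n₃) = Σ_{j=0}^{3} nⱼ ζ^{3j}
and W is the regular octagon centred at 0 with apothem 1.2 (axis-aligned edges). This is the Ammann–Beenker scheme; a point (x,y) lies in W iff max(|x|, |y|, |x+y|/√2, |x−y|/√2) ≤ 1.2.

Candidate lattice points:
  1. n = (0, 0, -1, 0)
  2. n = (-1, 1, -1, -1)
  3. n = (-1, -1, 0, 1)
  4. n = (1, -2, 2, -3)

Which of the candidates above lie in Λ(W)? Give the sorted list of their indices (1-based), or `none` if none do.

With ζ = e^{iπ/4} the internal vectors are ζ^0,ζ^3,ζ^6,ζ^9.
#1 (0, 0, -1, 0): internal (0.0000, 1.0000); octagon support 1.0000 vs apothem 1.2 → ∈ W
#2 (-1, 1, -1, -1): internal (-2.4142, 1.0000); octagon support 2.4142 vs apothem 1.2 → ∉ W
#3 (-1, -1, 0, 1): internal (0.4142, 0.0000); octagon support 0.4142 vs apothem 1.2 → ∈ W
#4 (1, -2, 2, -3): internal (0.2929, -5.5355); octagon support 5.5355 vs apothem 1.2 → ∉ W

1, 3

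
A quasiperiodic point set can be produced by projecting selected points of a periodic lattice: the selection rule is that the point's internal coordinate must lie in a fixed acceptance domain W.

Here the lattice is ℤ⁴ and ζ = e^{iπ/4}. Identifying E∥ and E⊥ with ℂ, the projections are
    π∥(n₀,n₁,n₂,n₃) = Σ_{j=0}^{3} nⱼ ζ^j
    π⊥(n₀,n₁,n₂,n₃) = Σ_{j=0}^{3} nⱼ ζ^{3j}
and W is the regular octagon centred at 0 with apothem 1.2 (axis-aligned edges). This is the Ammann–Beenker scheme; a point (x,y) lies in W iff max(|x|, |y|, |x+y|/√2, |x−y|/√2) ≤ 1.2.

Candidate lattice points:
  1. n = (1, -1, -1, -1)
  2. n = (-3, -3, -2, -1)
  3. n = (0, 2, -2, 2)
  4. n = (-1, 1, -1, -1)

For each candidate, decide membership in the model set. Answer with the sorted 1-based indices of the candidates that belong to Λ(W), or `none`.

1

π⊥(n) = n₀ + n₁ζ³ + n₂ζ⁶ + n₃ζ⁹ where ζ = e^{iπ/4}.
#1 (1, -1, -1, -1): internal (1.0000, -0.4142); octagon support 1.0000 vs apothem 1.2 → ∈ W
#2 (-3, -3, -2, -1): internal (-1.5858, -0.8284); octagon support 1.7071 vs apothem 1.2 → ∉ W
#3 (0, 2, -2, 2): internal (0.0000, 4.8284); octagon support 4.8284 vs apothem 1.2 → ∉ W
#4 (-1, 1, -1, -1): internal (-2.4142, 1.0000); octagon support 2.4142 vs apothem 1.2 → ∉ W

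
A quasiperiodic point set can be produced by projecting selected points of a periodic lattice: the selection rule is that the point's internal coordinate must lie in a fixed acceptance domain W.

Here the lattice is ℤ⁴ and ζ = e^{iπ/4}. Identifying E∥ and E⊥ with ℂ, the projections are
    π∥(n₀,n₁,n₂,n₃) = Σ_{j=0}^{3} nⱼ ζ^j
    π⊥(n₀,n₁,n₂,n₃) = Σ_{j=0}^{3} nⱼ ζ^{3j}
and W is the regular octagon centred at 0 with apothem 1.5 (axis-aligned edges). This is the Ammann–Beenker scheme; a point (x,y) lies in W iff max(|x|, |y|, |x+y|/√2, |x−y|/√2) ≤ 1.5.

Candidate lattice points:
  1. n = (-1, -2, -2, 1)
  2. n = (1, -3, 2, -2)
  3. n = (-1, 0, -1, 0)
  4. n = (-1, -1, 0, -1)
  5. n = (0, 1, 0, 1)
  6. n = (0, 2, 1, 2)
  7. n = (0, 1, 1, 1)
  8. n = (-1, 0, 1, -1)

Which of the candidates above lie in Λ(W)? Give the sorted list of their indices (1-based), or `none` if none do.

3, 5, 7

Internal map: ζ^{3j} for j=0..3 gives (1,0), (−√2/2,√2/2), (0,−1), (√2/2,√2/2).
candidate 1: n = (-1, -2, -2, 1) → π⊥ ≈ (+1.12132, +1.29289); max(|x|,|y|,|x±y|/√2) = 1.70711 > 1.5 ⇒ ∉ W
candidate 2: n = (1, -3, 2, -2) → π⊥ ≈ (+1.70711, -5.53553); max(|x|,|y|,|x±y|/√2) = 5.53553 > 1.5 ⇒ ∉ W
candidate 3: n = (-1, 0, -1, 0) → π⊥ ≈ (-1.00000, +1.00000); max(|x|,|y|,|x±y|/√2) = 1.41421 ≤ 1.5 ⇒ ∈ W
candidate 4: n = (-1, -1, 0, -1) → π⊥ ≈ (-1.00000, -1.41421); max(|x|,|y|,|x±y|/√2) = 1.70711 > 1.5 ⇒ ∉ W
candidate 5: n = (0, 1, 0, 1) → π⊥ ≈ (+0.00000, +1.41421); max(|x|,|y|,|x±y|/√2) = 1.41421 ≤ 1.5 ⇒ ∈ W
candidate 6: n = (0, 2, 1, 2) → π⊥ ≈ (+0.00000, +1.82843); max(|x|,|y|,|x±y|/√2) = 1.82843 > 1.5 ⇒ ∉ W
candidate 7: n = (0, 1, 1, 1) → π⊥ ≈ (+0.00000, +0.41421); max(|x|,|y|,|x±y|/√2) = 0.41421 ≤ 1.5 ⇒ ∈ W
candidate 8: n = (-1, 0, 1, -1) → π⊥ ≈ (-1.70711, -1.70711); max(|x|,|y|,|x±y|/√2) = 2.41421 > 1.5 ⇒ ∉ W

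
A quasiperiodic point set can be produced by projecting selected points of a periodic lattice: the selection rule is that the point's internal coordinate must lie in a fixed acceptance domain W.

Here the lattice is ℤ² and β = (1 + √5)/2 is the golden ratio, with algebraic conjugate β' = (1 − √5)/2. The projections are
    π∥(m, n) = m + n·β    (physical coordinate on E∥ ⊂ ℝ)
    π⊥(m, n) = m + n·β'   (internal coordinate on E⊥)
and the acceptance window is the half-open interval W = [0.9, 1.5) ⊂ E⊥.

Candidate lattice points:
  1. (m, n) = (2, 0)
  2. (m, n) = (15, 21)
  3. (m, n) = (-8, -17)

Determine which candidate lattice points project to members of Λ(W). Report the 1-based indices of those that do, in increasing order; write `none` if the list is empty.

none

β' = (1−√5)/2 ≈ -0.6180.
[1] lift (2,0): star map gives 2.0000; window check 0.9 ≤ 2.0000 < 1.5 is false → out
[2] lift (15,21): star map gives 2.0213; window check 0.9 ≤ 2.0213 < 1.5 is false → out
[3] lift (-8,-17): star map gives 2.5066; window check 0.9 ≤ 2.5066 < 1.5 is false → out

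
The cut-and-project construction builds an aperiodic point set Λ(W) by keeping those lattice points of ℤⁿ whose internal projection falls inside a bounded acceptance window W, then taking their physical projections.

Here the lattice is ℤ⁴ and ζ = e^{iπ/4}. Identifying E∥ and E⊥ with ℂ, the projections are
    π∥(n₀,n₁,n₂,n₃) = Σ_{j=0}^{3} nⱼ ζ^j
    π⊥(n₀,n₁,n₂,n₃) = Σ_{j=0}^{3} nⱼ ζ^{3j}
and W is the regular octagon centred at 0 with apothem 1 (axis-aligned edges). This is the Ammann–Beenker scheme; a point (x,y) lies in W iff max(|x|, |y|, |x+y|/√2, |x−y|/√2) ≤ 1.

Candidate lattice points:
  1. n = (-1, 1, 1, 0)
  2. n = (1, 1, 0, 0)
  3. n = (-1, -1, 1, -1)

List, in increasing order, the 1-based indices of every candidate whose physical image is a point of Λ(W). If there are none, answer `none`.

2

Internal map: ζ^{3j} for j=0..3 gives (1,0), (−√2/2,√2/2), (0,−1), (√2/2,√2/2).
candidate 1: n = (-1, 1, 1, 0) → π⊥ ≈ (-1.70711, -0.29289); max(|x|,|y|,|x±y|/√2) = 1.70711 > 1 ⇒ ∉ W
candidate 2: n = (1, 1, 0, 0) → π⊥ ≈ (+0.29289, +0.70711); max(|x|,|y|,|x±y|/√2) = 0.70711 ≤ 1 ⇒ ∈ W
candidate 3: n = (-1, -1, 1, -1) → π⊥ ≈ (-1.00000, -2.41421); max(|x|,|y|,|x±y|/√2) = 2.41421 > 1 ⇒ ∉ W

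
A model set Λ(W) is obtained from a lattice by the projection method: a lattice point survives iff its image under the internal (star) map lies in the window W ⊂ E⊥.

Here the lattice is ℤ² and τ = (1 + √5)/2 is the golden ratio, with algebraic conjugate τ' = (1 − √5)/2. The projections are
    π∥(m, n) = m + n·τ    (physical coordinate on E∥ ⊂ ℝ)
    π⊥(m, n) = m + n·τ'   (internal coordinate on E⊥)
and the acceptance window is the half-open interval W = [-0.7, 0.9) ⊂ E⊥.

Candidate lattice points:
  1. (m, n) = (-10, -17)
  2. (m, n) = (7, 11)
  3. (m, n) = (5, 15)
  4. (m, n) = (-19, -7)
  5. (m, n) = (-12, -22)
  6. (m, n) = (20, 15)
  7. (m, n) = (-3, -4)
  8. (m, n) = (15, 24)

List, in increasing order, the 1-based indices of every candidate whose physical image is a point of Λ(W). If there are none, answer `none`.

1, 2, 7, 8

Compute τ' = (1−√5)/2 = -0.61803, so π⊥(m,n) = m -0.61803·n.
[1] lift (-10,-17): star map gives 0.50658; window check -0.7 ≤ 0.50658 < 0.9 is true → IN Λ
[2] lift (7,11): star map gives 0.20163; window check -0.7 ≤ 0.20163 < 0.9 is true → IN Λ
[3] lift (5,15): star map gives -4.27051; window check -0.7 ≤ -4.27051 < 0.9 is false → out
[4] lift (-19,-7): star map gives -14.67376; window check -0.7 ≤ -14.67376 < 0.9 is false → out
[5] lift (-12,-22): star map gives 1.59675; window check -0.7 ≤ 1.59675 < 0.9 is false → out
[6] lift (20,15): star map gives 10.72949; window check -0.7 ≤ 10.72949 < 0.9 is false → out
[7] lift (-3,-4): star map gives -0.52786; window check -0.7 ≤ -0.52786 < 0.9 is true → IN Λ
[8] lift (15,24): star map gives 0.16718; window check -0.7 ≤ 0.16718 < 0.9 is true → IN Λ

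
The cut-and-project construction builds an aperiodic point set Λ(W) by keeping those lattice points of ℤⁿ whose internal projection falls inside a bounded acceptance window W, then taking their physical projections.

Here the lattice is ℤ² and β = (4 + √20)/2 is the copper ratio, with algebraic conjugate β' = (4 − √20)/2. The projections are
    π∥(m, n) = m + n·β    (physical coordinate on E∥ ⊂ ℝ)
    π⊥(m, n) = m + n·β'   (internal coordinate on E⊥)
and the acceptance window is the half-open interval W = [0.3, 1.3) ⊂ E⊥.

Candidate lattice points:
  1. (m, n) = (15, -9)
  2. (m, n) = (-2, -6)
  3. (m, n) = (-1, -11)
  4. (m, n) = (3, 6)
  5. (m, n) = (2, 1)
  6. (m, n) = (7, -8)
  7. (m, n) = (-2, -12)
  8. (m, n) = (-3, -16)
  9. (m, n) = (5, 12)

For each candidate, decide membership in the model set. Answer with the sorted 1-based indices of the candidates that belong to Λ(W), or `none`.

7, 8

Numerically β ≈ 4.236068 and β' = −1/β ≈ -0.236068.
#1 (15,-9): internal coord 15 + (-9)·β' = +17.124612; +17.124612 ∉ [0.3, 1.3) → out
#2 (-2,-6): internal coord -2 + (-6)·β' = -0.583592; -0.583592 ∉ [0.3, 1.3) → out
#3 (-1,-11): internal coord -1 + (-11)·β' = +1.596748; +1.596748 ∉ [0.3, 1.3) → out
#4 (3,6): internal coord 3 + (6)·β' = +1.583592; +1.583592 ∉ [0.3, 1.3) → out
#5 (2,1): internal coord 2 + (1)·β' = +1.763932; +1.763932 ∉ [0.3, 1.3) → out
#6 (7,-8): internal coord 7 + (-8)·β' = +8.888544; +8.888544 ∉ [0.3, 1.3) → out
#7 (-2,-12): internal coord -2 + (-12)·β' = +0.832816; +0.832816 ∈ [0.3, 1.3) → IN Λ
#8 (-3,-16): internal coord -3 + (-16)·β' = +0.777088; +0.777088 ∈ [0.3, 1.3) → IN Λ
#9 (5,12): internal coord 5 + (12)·β' = +2.167184; +2.167184 ∉ [0.3, 1.3) → out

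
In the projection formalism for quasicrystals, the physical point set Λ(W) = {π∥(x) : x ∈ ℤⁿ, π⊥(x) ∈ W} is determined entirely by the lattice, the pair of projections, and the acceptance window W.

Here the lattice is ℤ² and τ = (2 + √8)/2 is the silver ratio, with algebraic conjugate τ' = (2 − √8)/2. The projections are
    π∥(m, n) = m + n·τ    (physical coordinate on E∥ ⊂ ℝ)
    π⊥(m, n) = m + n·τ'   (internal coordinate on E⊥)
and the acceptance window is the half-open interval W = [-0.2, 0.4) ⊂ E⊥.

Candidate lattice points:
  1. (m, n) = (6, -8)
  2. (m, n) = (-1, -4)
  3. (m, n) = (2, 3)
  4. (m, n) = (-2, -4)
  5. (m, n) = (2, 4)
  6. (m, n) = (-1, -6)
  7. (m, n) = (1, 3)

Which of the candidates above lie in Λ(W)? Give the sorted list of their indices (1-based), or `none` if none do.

5

Numerically τ ≈ 2.41421 and τ' = −1/τ ≈ -0.41421.
candidate 1: (m,n)=(6,-8) → π∥ = 6-8·τ ≈ -13.31371, π⊥ = 6-8·τ' ≈ 9.31371 ∉ [-0.2, 0.4) ⇒ out
candidate 2: (m,n)=(-1,-4) → π∥ = -1-4·τ ≈ -10.65685, π⊥ = -1-4·τ' ≈ 0.65685 ∉ [-0.2, 0.4) ⇒ out
candidate 3: (m,n)=(2,3) → π∥ = 2+3·τ ≈ 9.24264, π⊥ = 2+3·τ' ≈ 0.75736 ∉ [-0.2, 0.4) ⇒ out
candidate 4: (m,n)=(-2,-4) → π∥ = -2-4·τ ≈ -11.65685, π⊥ = -2-4·τ' ≈ -0.34315 ∉ [-0.2, 0.4) ⇒ out
candidate 5: (m,n)=(2,4) → π∥ = 2+4·τ ≈ 11.65685, π⊥ = 2+4·τ' ≈ 0.34315 ∈ [-0.2, 0.4) ⇒ IN Λ
candidate 6: (m,n)=(-1,-6) → π∥ = -1-6·τ ≈ -15.48528, π⊥ = -1-6·τ' ≈ 1.48528 ∉ [-0.2, 0.4) ⇒ out
candidate 7: (m,n)=(1,3) → π∥ = 1+3·τ ≈ 8.24264, π⊥ = 1+3·τ' ≈ -0.24264 ∉ [-0.2, 0.4) ⇒ out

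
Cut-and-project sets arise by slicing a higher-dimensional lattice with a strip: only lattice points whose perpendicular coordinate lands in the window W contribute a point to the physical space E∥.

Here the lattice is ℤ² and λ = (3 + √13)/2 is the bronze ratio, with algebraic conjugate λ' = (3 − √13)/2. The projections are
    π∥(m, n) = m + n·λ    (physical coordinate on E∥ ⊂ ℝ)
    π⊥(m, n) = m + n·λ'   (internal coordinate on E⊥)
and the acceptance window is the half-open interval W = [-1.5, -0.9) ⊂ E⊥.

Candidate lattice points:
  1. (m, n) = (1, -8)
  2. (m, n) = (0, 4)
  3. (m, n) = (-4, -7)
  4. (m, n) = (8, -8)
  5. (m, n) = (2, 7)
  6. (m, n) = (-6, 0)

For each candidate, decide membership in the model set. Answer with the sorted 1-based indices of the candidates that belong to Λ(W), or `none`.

2

Compute λ' = (3−√13)/2 = -0.302776, so π⊥(m,n) = m -0.302776·n.
candidate 1: (m,n)=(1,-8) → π∥ = 1-8·λ ≈ -25.422205, π⊥ = 1-8·λ' ≈ 3.422205 ∉ [-1.5, -0.9) ⇒ out
candidate 2: (m,n)=(0,4) → π∥ = 0+4·λ ≈ 13.211103, π⊥ = 0+4·λ' ≈ -1.211103 ∈ [-1.5, -0.9) ⇒ IN Λ
candidate 3: (m,n)=(-4,-7) → π∥ = -4-7·λ ≈ -27.119429, π⊥ = -4-7·λ' ≈ -1.880571 ∉ [-1.5, -0.9) ⇒ out
candidate 4: (m,n)=(8,-8) → π∥ = 8-8·λ ≈ -18.422205, π⊥ = 8-8·λ' ≈ 10.422205 ∉ [-1.5, -0.9) ⇒ out
candidate 5: (m,n)=(2,7) → π∥ = 2+7·λ ≈ 25.119429, π⊥ = 2+7·λ' ≈ -0.119429 ∉ [-1.5, -0.9) ⇒ out
candidate 6: (m,n)=(-6,0) → π∥ = -6+0·λ ≈ -6.000000, π⊥ = -6+0·λ' ≈ -6.000000 ∉ [-1.5, -0.9) ⇒ out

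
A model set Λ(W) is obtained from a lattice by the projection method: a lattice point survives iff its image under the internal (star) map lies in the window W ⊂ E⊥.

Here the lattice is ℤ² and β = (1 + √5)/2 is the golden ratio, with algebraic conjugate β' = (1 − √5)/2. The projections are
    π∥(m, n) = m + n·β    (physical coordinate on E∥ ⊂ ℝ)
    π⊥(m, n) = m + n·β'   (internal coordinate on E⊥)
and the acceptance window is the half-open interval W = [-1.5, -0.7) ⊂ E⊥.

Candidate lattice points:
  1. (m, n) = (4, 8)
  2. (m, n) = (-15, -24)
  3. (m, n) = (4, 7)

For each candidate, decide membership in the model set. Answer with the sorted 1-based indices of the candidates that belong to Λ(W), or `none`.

Compute β' = (1−√5)/2 = -0.6180, so π⊥(m,n) = m -0.6180·n.
#1 (4,8): internal coord 4 + (8)·β' = -0.9443; -0.9443 ∈ [-1.5, -0.7) → IN Λ
#2 (-15,-24): internal coord -15 + (-24)·β' = -0.1672; -0.1672 ∉ [-1.5, -0.7) → out
#3 (4,7): internal coord 4 + (7)·β' = -0.3262; -0.3262 ∉ [-1.5, -0.7) → out

1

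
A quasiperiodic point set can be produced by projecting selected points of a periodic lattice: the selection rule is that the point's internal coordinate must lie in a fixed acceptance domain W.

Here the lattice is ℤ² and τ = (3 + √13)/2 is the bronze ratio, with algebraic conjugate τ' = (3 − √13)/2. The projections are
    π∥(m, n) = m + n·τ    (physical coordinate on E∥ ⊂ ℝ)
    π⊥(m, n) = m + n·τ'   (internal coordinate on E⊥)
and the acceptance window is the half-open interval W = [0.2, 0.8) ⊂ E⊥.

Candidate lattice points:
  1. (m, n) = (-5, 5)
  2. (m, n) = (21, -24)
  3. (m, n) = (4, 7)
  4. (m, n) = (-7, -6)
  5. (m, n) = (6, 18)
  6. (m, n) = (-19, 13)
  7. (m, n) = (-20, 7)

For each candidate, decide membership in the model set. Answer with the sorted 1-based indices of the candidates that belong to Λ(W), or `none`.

5

τ' = (3−√13)/2 ≈ -0.3028.
[1] lift (-5,5): star map gives -6.5139; window check 0.2 ≤ -6.5139 < 0.8 is false → out
[2] lift (21,-24): star map gives 28.2666; window check 0.2 ≤ 28.2666 < 0.8 is false → out
[3] lift (4,7): star map gives 1.8806; window check 0.2 ≤ 1.8806 < 0.8 is false → out
[4] lift (-7,-6): star map gives -5.1833; window check 0.2 ≤ -5.1833 < 0.8 is false → out
[5] lift (6,18): star map gives 0.5500; window check 0.2 ≤ 0.5500 < 0.8 is true → IN Λ
[6] lift (-19,13): star map gives -22.9361; window check 0.2 ≤ -22.9361 < 0.8 is false → out
[7] lift (-20,7): star map gives -22.1194; window check 0.2 ≤ -22.1194 < 0.8 is false → out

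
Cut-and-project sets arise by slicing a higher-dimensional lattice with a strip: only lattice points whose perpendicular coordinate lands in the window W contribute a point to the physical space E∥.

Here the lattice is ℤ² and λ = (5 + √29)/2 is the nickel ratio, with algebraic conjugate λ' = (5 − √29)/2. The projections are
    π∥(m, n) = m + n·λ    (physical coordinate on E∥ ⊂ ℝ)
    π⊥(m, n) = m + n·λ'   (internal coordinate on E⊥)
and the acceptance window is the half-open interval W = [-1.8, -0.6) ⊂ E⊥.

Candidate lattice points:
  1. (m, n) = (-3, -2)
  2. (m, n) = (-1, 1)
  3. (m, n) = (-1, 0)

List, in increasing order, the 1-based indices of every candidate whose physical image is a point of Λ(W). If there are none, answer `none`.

2, 3

Compute λ' = (5−√29)/2 = -0.1926, so π⊥(m,n) = m -0.1926·n.
candidate 1: (m,n)=(-3,-2) → π∥ = -3-2·λ ≈ -13.3852, π⊥ = -3-2·λ' ≈ -2.6148 ∉ [-1.8, -0.6) ⇒ out
candidate 2: (m,n)=(-1,1) → π∥ = -1+1·λ ≈ 4.1926, π⊥ = -1+1·λ' ≈ -1.1926 ∈ [-1.8, -0.6) ⇒ IN Λ
candidate 3: (m,n)=(-1,0) → π∥ = -1+0·λ ≈ -1.0000, π⊥ = -1+0·λ' ≈ -1.0000 ∈ [-1.8, -0.6) ⇒ IN Λ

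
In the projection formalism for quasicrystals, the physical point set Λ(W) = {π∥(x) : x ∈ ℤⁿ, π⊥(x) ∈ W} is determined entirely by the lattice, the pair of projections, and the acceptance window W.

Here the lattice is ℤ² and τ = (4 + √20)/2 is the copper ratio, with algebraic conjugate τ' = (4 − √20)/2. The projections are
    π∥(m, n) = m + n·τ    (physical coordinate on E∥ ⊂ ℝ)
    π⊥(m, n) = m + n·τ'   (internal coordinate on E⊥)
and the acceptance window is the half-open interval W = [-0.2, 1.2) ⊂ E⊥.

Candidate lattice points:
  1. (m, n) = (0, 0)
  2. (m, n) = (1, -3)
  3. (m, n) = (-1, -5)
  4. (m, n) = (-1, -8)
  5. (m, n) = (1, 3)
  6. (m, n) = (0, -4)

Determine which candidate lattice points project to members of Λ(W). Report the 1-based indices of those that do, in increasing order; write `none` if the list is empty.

1, 3, 4, 5, 6

Compute τ' = (4−√20)/2 = -0.236068, so π⊥(m,n) = m -0.236068·n.
candidate 1: (m,n)=(0,0) → π∥ = 0+0·τ ≈ 0.000000, π⊥ = 0+0·τ' ≈ 0.000000 ∈ [-0.2, 1.2) ⇒ IN Λ
candidate 2: (m,n)=(1,-3) → π∥ = 1-3·τ ≈ -11.708204, π⊥ = 1-3·τ' ≈ 1.708204 ∉ [-0.2, 1.2) ⇒ out
candidate 3: (m,n)=(-1,-5) → π∥ = -1-5·τ ≈ -22.180340, π⊥ = -1-5·τ' ≈ 0.180340 ∈ [-0.2, 1.2) ⇒ IN Λ
candidate 4: (m,n)=(-1,-8) → π∥ = -1-8·τ ≈ -34.888544, π⊥ = -1-8·τ' ≈ 0.888544 ∈ [-0.2, 1.2) ⇒ IN Λ
candidate 5: (m,n)=(1,3) → π∥ = 1+3·τ ≈ 13.708204, π⊥ = 1+3·τ' ≈ 0.291796 ∈ [-0.2, 1.2) ⇒ IN Λ
candidate 6: (m,n)=(0,-4) → π∥ = 0-4·τ ≈ -16.944272, π⊥ = 0-4·τ' ≈ 0.944272 ∈ [-0.2, 1.2) ⇒ IN Λ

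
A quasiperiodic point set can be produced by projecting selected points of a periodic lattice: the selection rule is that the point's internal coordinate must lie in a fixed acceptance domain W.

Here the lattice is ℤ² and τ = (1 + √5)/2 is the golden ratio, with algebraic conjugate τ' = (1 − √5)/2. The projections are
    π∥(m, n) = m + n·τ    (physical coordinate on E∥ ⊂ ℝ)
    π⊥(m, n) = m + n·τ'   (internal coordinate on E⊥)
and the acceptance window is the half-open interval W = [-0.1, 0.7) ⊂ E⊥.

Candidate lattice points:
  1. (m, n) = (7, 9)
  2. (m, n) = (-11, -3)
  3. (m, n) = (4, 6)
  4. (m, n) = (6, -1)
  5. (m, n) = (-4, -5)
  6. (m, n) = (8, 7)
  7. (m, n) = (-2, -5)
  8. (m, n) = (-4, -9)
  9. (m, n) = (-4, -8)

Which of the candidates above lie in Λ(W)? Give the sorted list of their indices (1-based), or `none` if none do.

3

Compute τ' = (1−√5)/2 = -0.61803, so π⊥(m,n) = m -0.61803·n.
[1] lift (7,9): star map gives 1.43769; window check -0.1 ≤ 1.43769 < 0.7 is false → out
[2] lift (-11,-3): star map gives -9.14590; window check -0.1 ≤ -9.14590 < 0.7 is false → out
[3] lift (4,6): star map gives 0.29180; window check -0.1 ≤ 0.29180 < 0.7 is true → IN Λ
[4] lift (6,-1): star map gives 6.61803; window check -0.1 ≤ 6.61803 < 0.7 is false → out
[5] lift (-4,-5): star map gives -0.90983; window check -0.1 ≤ -0.90983 < 0.7 is false → out
[6] lift (8,7): star map gives 3.67376; window check -0.1 ≤ 3.67376 < 0.7 is false → out
[7] lift (-2,-5): star map gives 1.09017; window check -0.1 ≤ 1.09017 < 0.7 is false → out
[8] lift (-4,-9): star map gives 1.56231; window check -0.1 ≤ 1.56231 < 0.7 is false → out
[9] lift (-4,-8): star map gives 0.94427; window check -0.1 ≤ 0.94427 < 0.7 is false → out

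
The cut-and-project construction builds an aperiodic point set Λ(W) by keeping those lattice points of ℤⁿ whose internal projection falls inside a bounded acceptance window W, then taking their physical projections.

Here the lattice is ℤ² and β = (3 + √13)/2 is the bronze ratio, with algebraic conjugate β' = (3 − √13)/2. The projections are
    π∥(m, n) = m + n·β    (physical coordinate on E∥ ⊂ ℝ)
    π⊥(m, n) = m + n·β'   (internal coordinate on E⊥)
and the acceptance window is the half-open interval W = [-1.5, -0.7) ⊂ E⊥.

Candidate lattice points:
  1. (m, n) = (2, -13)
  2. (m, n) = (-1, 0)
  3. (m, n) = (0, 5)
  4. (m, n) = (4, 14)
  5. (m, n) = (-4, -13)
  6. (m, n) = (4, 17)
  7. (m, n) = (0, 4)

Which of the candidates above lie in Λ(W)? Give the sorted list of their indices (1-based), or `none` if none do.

2, 6, 7

Numerically β ≈ 3.3028 and β' = −1/β ≈ -0.3028.
[1] lift (2,-13): star map gives 5.9361; window check -1.5 ≤ 5.9361 < -0.7 is false → out
[2] lift (-1,0): star map gives -1.0000; window check -1.5 ≤ -1.0000 < -0.7 is true → IN Λ
[3] lift (0,5): star map gives -1.5139; window check -1.5 ≤ -1.5139 < -0.7 is false → out
[4] lift (4,14): star map gives -0.2389; window check -1.5 ≤ -0.2389 < -0.7 is false → out
[5] lift (-4,-13): star map gives -0.0639; window check -1.5 ≤ -0.0639 < -0.7 is false → out
[6] lift (4,17): star map gives -1.1472; window check -1.5 ≤ -1.1472 < -0.7 is true → IN Λ
[7] lift (0,4): star map gives -1.2111; window check -1.5 ≤ -1.2111 < -0.7 is true → IN Λ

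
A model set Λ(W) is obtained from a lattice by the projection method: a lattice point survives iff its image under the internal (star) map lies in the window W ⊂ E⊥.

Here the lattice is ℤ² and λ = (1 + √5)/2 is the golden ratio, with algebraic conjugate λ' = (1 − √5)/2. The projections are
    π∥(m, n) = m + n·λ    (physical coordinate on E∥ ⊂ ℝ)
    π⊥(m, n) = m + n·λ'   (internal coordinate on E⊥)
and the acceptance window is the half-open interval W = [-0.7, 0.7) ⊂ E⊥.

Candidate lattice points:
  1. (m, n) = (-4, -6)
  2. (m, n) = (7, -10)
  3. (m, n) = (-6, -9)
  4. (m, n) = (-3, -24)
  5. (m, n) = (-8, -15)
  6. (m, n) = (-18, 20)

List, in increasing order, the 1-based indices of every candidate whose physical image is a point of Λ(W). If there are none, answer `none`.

λ' = (1−√5)/2 ≈ -0.61803.
#1 (-4,-6): internal coord -4 + (-6)·λ' = -0.29180; -0.29180 ∈ [-0.7, 0.7) → IN Λ
#2 (7,-10): internal coord 7 + (-10)·λ' = +13.18034; +13.18034 ∉ [-0.7, 0.7) → out
#3 (-6,-9): internal coord -6 + (-9)·λ' = -0.43769; -0.43769 ∈ [-0.7, 0.7) → IN Λ
#4 (-3,-24): internal coord -3 + (-24)·λ' = +11.83282; +11.83282 ∉ [-0.7, 0.7) → out
#5 (-8,-15): internal coord -8 + (-15)·λ' = +1.27051; +1.27051 ∉ [-0.7, 0.7) → out
#6 (-18,20): internal coord -18 + (20)·λ' = -30.36068; -30.36068 ∉ [-0.7, 0.7) → out

1, 3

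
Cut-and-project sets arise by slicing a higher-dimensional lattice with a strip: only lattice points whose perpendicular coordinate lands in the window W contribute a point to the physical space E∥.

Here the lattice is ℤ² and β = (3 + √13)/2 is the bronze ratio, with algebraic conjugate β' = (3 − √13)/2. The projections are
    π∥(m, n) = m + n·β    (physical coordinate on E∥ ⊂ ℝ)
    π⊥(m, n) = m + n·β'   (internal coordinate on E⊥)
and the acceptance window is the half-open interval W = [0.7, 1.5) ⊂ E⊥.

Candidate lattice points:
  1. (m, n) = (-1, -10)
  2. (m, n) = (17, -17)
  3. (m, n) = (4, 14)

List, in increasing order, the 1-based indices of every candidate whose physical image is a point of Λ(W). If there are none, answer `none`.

none

Compute β' = (3−√13)/2 = -0.302776, so π⊥(m,n) = m -0.302776·n.
#1 (-1,-10): internal coord -1 + (-10)·β' = +2.027756; +2.027756 ∉ [0.7, 1.5) → out
#2 (17,-17): internal coord 17 + (-17)·β' = +22.147186; +22.147186 ∉ [0.7, 1.5) → out
#3 (4,14): internal coord 4 + (14)·β' = -0.238859; -0.238859 ∉ [0.7, 1.5) → out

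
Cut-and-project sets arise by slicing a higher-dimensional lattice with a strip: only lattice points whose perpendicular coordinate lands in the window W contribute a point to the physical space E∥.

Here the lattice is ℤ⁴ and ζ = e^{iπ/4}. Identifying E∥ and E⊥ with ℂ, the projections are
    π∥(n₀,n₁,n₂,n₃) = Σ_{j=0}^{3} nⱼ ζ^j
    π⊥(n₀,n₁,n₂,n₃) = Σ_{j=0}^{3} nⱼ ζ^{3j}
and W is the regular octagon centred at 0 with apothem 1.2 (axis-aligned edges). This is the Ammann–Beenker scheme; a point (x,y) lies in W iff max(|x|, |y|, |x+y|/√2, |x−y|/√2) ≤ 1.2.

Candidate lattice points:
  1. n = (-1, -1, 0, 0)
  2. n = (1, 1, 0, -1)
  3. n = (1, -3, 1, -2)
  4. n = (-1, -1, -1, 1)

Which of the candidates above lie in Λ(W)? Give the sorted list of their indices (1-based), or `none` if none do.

π⊥(n) = n₀ + n₁ζ³ + n₂ζ⁶ + n₃ζ⁹ where ζ = e^{iπ/4}.
#1 (-1, -1, 0, 0): internal (-0.2929, -0.7071); octagon support 0.7071 vs apothem 1.2 → ∈ W
#2 (1, 1, 0, -1): internal (-0.4142, 0.0000); octagon support 0.4142 vs apothem 1.2 → ∈ W
#3 (1, -3, 1, -2): internal (1.7071, -4.5355); octagon support 4.5355 vs apothem 1.2 → ∉ W
#4 (-1, -1, -1, 1): internal (0.4142, 1.0000); octagon support 1.0000 vs apothem 1.2 → ∈ W

1, 2, 4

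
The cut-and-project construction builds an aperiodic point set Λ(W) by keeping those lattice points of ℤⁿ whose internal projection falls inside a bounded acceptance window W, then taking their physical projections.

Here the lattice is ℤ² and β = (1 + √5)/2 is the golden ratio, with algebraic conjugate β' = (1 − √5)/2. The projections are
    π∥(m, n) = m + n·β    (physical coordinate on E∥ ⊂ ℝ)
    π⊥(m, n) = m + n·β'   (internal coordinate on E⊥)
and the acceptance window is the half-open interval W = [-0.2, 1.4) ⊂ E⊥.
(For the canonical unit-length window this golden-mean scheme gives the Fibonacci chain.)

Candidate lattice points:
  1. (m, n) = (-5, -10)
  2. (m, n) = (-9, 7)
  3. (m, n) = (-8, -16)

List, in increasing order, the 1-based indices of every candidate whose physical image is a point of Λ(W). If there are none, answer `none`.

Numerically β ≈ 1.6180 and β' = −1/β ≈ -0.6180.
#1 (-5,-10): internal coord -5 + (-10)·β' = +1.1803; +1.1803 ∈ [-0.2, 1.4) → IN Λ
#2 (-9,7): internal coord -9 + (7)·β' = -13.3262; -13.3262 ∉ [-0.2, 1.4) → out
#3 (-8,-16): internal coord -8 + (-16)·β' = +1.8885; +1.8885 ∉ [-0.2, 1.4) → out

1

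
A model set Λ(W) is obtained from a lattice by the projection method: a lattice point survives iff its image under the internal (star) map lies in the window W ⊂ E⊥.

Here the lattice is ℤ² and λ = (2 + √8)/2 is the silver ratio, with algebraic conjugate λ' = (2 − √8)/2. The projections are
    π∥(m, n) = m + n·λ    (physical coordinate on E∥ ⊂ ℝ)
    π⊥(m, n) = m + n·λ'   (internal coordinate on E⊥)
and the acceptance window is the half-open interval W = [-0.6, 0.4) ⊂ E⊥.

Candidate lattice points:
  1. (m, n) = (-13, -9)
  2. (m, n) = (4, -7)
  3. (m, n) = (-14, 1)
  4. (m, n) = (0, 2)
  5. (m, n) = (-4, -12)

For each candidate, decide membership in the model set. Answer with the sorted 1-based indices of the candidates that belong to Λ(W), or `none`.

none

Numerically λ ≈ 2.4142 and λ' = −1/λ ≈ -0.4142.
#1 (-13,-9): internal coord -13 + (-9)·λ' = -9.2721; -9.2721 ∉ [-0.6, 0.4) → out
#2 (4,-7): internal coord 4 + (-7)·λ' = +6.8995; +6.8995 ∉ [-0.6, 0.4) → out
#3 (-14,1): internal coord -14 + (1)·λ' = -14.4142; -14.4142 ∉ [-0.6, 0.4) → out
#4 (0,2): internal coord 0 + (2)·λ' = -0.8284; -0.8284 ∉ [-0.6, 0.4) → out
#5 (-4,-12): internal coord -4 + (-12)·λ' = +0.9706; +0.9706 ∉ [-0.6, 0.4) → out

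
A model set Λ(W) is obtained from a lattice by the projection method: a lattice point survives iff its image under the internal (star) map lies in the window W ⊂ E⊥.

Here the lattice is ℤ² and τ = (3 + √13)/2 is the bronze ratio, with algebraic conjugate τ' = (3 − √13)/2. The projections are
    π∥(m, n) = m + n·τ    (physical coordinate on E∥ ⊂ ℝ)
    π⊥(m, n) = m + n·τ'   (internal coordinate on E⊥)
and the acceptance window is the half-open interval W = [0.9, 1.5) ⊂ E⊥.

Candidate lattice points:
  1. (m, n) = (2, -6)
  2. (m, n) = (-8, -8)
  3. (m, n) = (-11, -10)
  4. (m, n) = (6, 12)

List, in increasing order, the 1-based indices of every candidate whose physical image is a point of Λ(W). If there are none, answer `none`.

none

τ' = (3−√13)/2 ≈ -0.302776.
[1] lift (2,-6): star map gives 3.816654; window check 0.9 ≤ 3.816654 < 1.5 is false → out
[2] lift (-8,-8): star map gives -5.577795; window check 0.9 ≤ -5.577795 < 1.5 is false → out
[3] lift (-11,-10): star map gives -7.972244; window check 0.9 ≤ -7.972244 < 1.5 is false → out
[4] lift (6,12): star map gives 2.366692; window check 0.9 ≤ 2.366692 < 1.5 is false → out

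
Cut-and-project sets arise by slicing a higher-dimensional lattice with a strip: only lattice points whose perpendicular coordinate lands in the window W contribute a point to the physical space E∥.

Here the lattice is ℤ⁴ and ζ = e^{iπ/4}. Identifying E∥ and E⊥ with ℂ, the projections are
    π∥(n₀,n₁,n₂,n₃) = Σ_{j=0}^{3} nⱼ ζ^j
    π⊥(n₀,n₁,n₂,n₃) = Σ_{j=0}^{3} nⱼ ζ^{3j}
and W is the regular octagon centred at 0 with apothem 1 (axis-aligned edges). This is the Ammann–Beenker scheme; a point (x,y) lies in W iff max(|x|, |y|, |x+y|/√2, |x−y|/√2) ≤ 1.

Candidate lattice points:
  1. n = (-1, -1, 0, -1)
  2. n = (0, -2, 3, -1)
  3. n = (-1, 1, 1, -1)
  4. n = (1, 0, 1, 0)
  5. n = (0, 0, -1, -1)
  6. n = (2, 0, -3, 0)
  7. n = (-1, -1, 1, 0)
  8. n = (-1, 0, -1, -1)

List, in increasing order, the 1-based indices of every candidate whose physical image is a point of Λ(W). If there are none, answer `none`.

π⊥(n) = n₀ + n₁ζ³ + n₂ζ⁶ + n₃ζ⁹ where ζ = e^{iπ/4}.
#1 (-1, -1, 0, -1): internal (-1.000000, -1.414214); octagon support 1.707107 vs apothem 1 → ∉ W
#2 (0, -2, 3, -1): internal (0.707107, -5.121320); octagon support 5.121320 vs apothem 1 → ∉ W
#3 (-1, 1, 1, -1): internal (-2.414214, -1.000000); octagon support 2.414214 vs apothem 1 → ∉ W
#4 (1, 0, 1, 0): internal (1.000000, -1.000000); octagon support 1.414214 vs apothem 1 → ∉ W
#5 (0, 0, -1, -1): internal (-0.707107, 0.292893); octagon support 0.707107 vs apothem 1 → ∈ W
#6 (2, 0, -3, 0): internal (2.000000, 3.000000); octagon support 3.535534 vs apothem 1 → ∉ W
#7 (-1, -1, 1, 0): internal (-0.292893, -1.707107); octagon support 1.707107 vs apothem 1 → ∉ W
#8 (-1, 0, -1, -1): internal (-1.707107, 0.292893); octagon support 1.707107 vs apothem 1 → ∉ W

5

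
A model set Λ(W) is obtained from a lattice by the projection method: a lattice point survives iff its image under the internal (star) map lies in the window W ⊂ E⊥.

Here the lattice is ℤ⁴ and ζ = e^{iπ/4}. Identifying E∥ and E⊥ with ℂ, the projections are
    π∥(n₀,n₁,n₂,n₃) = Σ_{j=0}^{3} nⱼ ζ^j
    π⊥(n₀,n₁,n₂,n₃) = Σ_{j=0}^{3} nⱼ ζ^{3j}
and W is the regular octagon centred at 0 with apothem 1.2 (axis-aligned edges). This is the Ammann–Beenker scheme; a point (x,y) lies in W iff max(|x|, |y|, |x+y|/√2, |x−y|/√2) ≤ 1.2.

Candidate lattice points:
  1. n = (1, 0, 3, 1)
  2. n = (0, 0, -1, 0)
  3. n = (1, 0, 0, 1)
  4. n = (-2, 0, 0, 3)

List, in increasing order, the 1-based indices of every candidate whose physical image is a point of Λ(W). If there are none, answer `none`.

Internal map: ζ^{3j} for j=0..3 gives (1,0), (−√2/2,√2/2), (0,−1), (√2/2,√2/2).
candidate 1: n = (1, 0, 3, 1) → π⊥ ≈ (+1.7071, -2.2929); max(|x|,|y|,|x±y|/√2) = 2.8284 > 1.2 ⇒ ∉ W
candidate 2: n = (0, 0, -1, 0) → π⊥ ≈ (+0.0000, +1.0000); max(|x|,|y|,|x±y|/√2) = 1.0000 ≤ 1.2 ⇒ ∈ W
candidate 3: n = (1, 0, 0, 1) → π⊥ ≈ (+1.7071, +0.7071); max(|x|,|y|,|x±y|/√2) = 1.7071 > 1.2 ⇒ ∉ W
candidate 4: n = (-2, 0, 0, 3) → π⊥ ≈ (+0.1213, +2.1213); max(|x|,|y|,|x±y|/√2) = 2.1213 > 1.2 ⇒ ∉ W

2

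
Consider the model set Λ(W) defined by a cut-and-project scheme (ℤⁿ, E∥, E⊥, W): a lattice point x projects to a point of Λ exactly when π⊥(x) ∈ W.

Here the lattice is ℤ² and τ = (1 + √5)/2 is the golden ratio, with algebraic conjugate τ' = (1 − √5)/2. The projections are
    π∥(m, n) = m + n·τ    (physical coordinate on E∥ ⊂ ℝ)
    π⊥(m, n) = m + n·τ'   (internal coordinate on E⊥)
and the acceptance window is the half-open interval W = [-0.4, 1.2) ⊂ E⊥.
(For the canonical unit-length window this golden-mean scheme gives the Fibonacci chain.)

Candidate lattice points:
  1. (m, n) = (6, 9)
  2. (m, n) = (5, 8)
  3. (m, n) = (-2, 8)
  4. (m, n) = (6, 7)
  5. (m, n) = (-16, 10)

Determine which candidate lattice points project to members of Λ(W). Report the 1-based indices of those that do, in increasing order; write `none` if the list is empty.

Numerically τ ≈ 1.61803 and τ' = −1/τ ≈ -0.61803.
[1] lift (6,9): star map gives 0.43769; window check -0.4 ≤ 0.43769 < 1.2 is true → IN Λ
[2] lift (5,8): star map gives 0.05573; window check -0.4 ≤ 0.05573 < 1.2 is true → IN Λ
[3] lift (-2,8): star map gives -6.94427; window check -0.4 ≤ -6.94427 < 1.2 is false → out
[4] lift (6,7): star map gives 1.67376; window check -0.4 ≤ 1.67376 < 1.2 is false → out
[5] lift (-16,10): star map gives -22.18034; window check -0.4 ≤ -22.18034 < 1.2 is false → out

1, 2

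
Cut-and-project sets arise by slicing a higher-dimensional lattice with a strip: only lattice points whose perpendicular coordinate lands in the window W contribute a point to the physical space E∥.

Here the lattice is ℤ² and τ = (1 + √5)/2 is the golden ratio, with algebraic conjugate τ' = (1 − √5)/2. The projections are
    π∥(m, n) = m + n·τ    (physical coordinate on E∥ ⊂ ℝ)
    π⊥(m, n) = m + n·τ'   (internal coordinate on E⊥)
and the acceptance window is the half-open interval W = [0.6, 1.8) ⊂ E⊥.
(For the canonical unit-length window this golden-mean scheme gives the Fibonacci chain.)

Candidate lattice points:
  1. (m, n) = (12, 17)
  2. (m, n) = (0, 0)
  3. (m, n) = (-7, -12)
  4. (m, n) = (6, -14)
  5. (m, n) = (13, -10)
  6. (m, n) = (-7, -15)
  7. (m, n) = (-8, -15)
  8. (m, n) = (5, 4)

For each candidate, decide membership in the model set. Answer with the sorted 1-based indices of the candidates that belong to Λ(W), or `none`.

Compute τ' = (1−√5)/2 = -0.618034, so π⊥(m,n) = m -0.618034·n.
[1] lift (12,17): star map gives 1.493422; window check 0.6 ≤ 1.493422 < 1.8 is true → IN Λ
[2] lift (0,0): star map gives 0.000000; window check 0.6 ≤ 0.000000 < 1.8 is false → out
[3] lift (-7,-12): star map gives 0.416408; window check 0.6 ≤ 0.416408 < 1.8 is false → out
[4] lift (6,-14): star map gives 14.652476; window check 0.6 ≤ 14.652476 < 1.8 is false → out
[5] lift (13,-10): star map gives 19.180340; window check 0.6 ≤ 19.180340 < 1.8 is false → out
[6] lift (-7,-15): star map gives 2.270510; window check 0.6 ≤ 2.270510 < 1.8 is false → out
[7] lift (-8,-15): star map gives 1.270510; window check 0.6 ≤ 1.270510 < 1.8 is true → IN Λ
[8] lift (5,4): star map gives 2.527864; window check 0.6 ≤ 2.527864 < 1.8 is false → out

1, 7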